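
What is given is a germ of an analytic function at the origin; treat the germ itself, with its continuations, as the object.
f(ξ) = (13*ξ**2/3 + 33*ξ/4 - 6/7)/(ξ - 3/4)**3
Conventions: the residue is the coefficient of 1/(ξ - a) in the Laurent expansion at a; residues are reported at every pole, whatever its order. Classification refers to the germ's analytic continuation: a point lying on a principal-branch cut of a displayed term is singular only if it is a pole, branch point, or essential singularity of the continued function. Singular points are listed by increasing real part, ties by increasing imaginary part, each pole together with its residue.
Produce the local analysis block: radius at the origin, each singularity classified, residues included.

Denominator factor (ξ - 3/4)^3: pole of order 3 at 3/4, modulus 3/4.
The radius of convergence is the smallest modulus among the singular points: 3/4.
At the order-3 pole 3/4 set g(ξ) = (ξ - (3/4))^3*f(ξ) = 13*ξ**2/3 + 33*ξ/4 - 6/7.
Order-3 pole: residue = g''(a)/2; g''(3/4) = 26/3, so the residue is 13/3.

Radius of convergence at 0: 3/4.
At 3/4: a pole of order 3; residue 13/3.


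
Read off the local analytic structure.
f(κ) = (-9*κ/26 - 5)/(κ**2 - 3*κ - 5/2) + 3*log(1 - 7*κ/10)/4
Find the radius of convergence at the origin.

Denominator factor (κ**2 - 3*κ - 5/2): discriminant 19, real irrational roots 3/2 + (1/2)*sqrt(19) and 3/2 - (1/2)*sqrt(19); poles of order 1, moduli 3/2 + (1/2)*sqrt(19) and -3/2 + (1/2)*sqrt(19).
Branch term (3/4)*log(1 - κ/(10/7)): its argument vanishes at κ = 10/7, a logarithmic branch point, modulus 10/7.
The radius of convergence is the smallest modulus among the singular points: -3/2 + (1/2)*sqrt(19).

The radius of convergence is -3/2 + (1/2)*sqrt(19).


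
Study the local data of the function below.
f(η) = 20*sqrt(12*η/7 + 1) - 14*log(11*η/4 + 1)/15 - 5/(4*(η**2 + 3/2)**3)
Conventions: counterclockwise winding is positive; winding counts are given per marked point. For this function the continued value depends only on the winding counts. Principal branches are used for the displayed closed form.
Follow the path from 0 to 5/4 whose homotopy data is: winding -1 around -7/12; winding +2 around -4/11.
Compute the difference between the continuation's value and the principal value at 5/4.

Continued minus principal equals (-(40/7)*sqrt(154)) - ((56/15)*pi)*i.

The rational part is single-valued and drops out of the difference; each branch term changes only by its own monodromy.
(20)*sqrt(1 - η/(-7/12)): winding -1 is odd, the square root flips sign, contributing -2*(20)*sqrt(1 - (5/4)/(-7/12)) = -2*(20)*sqrt(22/7) = -(40/7)*sqrt(154).
(-14/15)*log(1 - η/(-4/11)): each positive loop around -4/11 adds 2*pi*i to the log, so winding +2 contributes (-14/15)*(2)*2*pi*i = -(56/15)*pi*i.
Summing the contributions at η = 5/4 gives (-(40/7)*sqrt(154)) - ((56/15)*pi)*i.


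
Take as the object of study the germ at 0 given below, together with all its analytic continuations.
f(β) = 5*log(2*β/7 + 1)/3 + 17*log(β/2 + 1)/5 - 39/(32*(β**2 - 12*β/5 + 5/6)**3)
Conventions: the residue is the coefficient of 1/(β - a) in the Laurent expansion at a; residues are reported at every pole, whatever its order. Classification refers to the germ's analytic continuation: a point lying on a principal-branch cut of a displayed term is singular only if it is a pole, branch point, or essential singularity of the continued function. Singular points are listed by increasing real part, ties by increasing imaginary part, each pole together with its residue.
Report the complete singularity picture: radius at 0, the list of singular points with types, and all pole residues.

Denominator factor (β**2 - 12*β/5 + 5/6)^3: discriminant 182/75, real irrational roots 6/5 + (1/30)*sqrt(546) and 6/5 - (1/30)*sqrt(546); poles of order 3, moduli 6/5 + (1/30)*sqrt(546) and 6/5 - (1/30)*sqrt(546).
Branch term (5/3)*log(1 - β/(-7/2)): its argument vanishes at β = -7/2, a logarithmic branch point, modulus 7/2.
Branch term (17/5)*log(1 - β/(-2)): its argument vanishes at β = -2, a logarithmic branch point, modulus 2.
The radius of convergence is the smallest modulus among the singular points: 6/5 - (1/30)*sqrt(546).
The branch terms are analytic at 6/5 - (1/30)*sqrt(546) and contribute nothing to the residue; only the rational part matters.
The factor β**2 - 12*β/5 + 5/6 splits as (β - a)(β - a') with a = 6/5 - (1/30)*sqrt(546), a' = 6/5 + (1/30)*sqrt(546). At the order-3 pole a set g(β) = (β - a)^3*(rational part) = [-39/32] / (β - a')^3.
Order-3 pole: residue = g''(a)/2; g''(6/5 - (1/30)*sqrt(546)) = (253125/3709888)*sqrt(546), so the residue is (253125/7419776)*sqrt(546).
The branch terms are analytic at 6/5 + (1/30)*sqrt(546) and contribute nothing to the residue; only the rational part matters.
The factor β**2 - 12*β/5 + 5/6 splits as (β - a)(β - a') with a = 6/5 + (1/30)*sqrt(546), a' = 6/5 - (1/30)*sqrt(546). At the order-3 pole a set g(β) = (β - a)^3*(rational part) = [-39/32] / (β - a')^3.
Order-3 pole: residue = g''(a)/2; g''(6/5 + (1/30)*sqrt(546)) = -(253125/3709888)*sqrt(546), so the residue is -(253125/7419776)*sqrt(546).
List the singular points by increasing real part (a conjugate pair: the negative imaginary part first).

Radius of convergence at 0: 6/5 - (1/30)*sqrt(546).
At -7/2: a logarithmic branch point.
At -2: a logarithmic branch point.
At 6/5 - (1/30)*sqrt(546): a pole of order 3; residue (253125/7419776)*sqrt(546).
At 6/5 + (1/30)*sqrt(546): a pole of order 3; residue -(253125/7419776)*sqrt(546).


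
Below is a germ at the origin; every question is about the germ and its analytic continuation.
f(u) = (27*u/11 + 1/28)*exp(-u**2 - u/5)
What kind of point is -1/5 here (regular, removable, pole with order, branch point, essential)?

The point is a regular point.

There is no denominator, hence no pole anywhere.
The factor exp(-u**2 - u/5) is entire.
So the germ continues analytically to -1/5.


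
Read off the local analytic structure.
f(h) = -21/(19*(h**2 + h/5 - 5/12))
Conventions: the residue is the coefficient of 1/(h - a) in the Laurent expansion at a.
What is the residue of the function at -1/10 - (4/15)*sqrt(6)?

The residue is (105/304)*sqrt(6).

The factor h**2 + h/5 - 5/12 splits as (h - a)(h - a') with a = -1/10 - (4/15)*sqrt(6), a' = -1/10 + (4/15)*sqrt(6). At the order-1 pole a set g(h) = (h - a)*f(h) = [-21/19] / (h - a').
Simple pole: residue = g(a) at a = -1/10 - (4/15)*sqrt(6), which is (105/304)*sqrt(6).


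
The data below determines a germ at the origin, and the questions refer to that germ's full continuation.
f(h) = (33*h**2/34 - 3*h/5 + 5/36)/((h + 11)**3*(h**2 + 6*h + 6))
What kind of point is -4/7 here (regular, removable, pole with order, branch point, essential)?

Denominator factors: h**2 + 6*h + 6 = 142/49 at h = -4/7; h + 11 = 73/7 at h = -4/7 — none vanishes.
So the germ continues analytically to -4/7.

The point is a regular point.


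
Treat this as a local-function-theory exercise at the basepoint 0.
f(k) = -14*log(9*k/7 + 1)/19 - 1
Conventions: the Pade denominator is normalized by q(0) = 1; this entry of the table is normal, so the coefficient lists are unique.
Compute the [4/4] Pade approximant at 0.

Taylor coefficients needed (expand at 0): a_0 = -1, a_1 = -18/19, a_2 = 81/133, a_3 = -486/931, a_4 = 6561/13034, a_5 = -118098/228095, a_6 = 177147/319333, a_7 = -9565938/15647317, a_8 = 43046721/62589268.
Write the denominator as Q(k) = 1 + q1*k + q2*k^2 + q3*k^3 + q4*k^4. Requiring Q*f - P = O(k^9) with deg P <= 4 kills the coefficients of k^5..k^8 in Q*f:
  k^5: a_5 + q1*a_4 + q2*a_3 + q3*a_2 + q4*a_1 = 0, i.e. -118098/228095 + (6561/13034)*q1 + (-486/931)*q2 + (81/133)*q3 + (-18/19)*q4 = 0.
  k^6: a_6 + q1*a_5 + q2*a_4 + q3*a_3 + q4*a_2 = 0, i.e. 177147/319333 + (-118098/228095)*q1 + (6561/13034)*q2 + (-486/931)*q3 + (81/133)*q4 = 0.
  k^7: a_7 + q1*a_6 + q2*a_5 + q3*a_4 + q4*a_3 = 0, i.e. -9565938/15647317 + (177147/319333)*q1 + (-118098/228095)*q2 + (6561/13034)*q3 + (-486/931)*q4 = 0.
  k^8: a_8 + q1*a_7 + q2*a_6 + q3*a_5 + q4*a_4 = 0, i.e. 43046721/62589268 + (-9565938/15647317)*q1 + (177147/319333)*q2 + (-118098/228095)*q3 + (6561/13034)*q4 = 0.
Solving this linear system: q1 = 18/7, q2 = 729/343, q3 = 1458/2401, q4 = 6561/168070.
The numerator is Q*f truncated at degree 4: P0 = a_0 = -1; P1 = a_1 + q1*a_0 = -468/133; P2 = a_2 + q1*a_1 + q2*a_0 = -25758/6517; P3 = a_3 + q1*a_2 + q2*a_1 + q3*a_0 = -71928/45619; P4 = a_4 + q1*a_3 + q2*a_2 + q3*a_1 + q4*a_0 = -253692/1596665.

The Pade approximant has numerator coefficients [-1, -468/133, -25758/6517, -71928/45619, -253692/1596665]; denominator coefficients [1, 18/7, 729/343, 1458/2401, 6561/168070].


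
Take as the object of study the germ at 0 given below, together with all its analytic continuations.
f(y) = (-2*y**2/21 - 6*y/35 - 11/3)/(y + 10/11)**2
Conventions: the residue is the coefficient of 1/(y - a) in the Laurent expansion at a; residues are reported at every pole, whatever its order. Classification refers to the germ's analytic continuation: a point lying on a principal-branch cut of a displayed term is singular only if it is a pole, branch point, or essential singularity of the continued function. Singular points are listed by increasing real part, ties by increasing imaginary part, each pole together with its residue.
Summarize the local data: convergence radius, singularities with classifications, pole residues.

Radius of convergence at 0: 10/11.
At -10/11: a pole of order 2; residue 2/1155.

Denominator factor (y + 10/11)^2: pole of order 2 at -10/11, modulus 10/11.
The radius of convergence is the smallest modulus among the singular points: 10/11.
At the order-2 pole -10/11 set g(y) = (y - (-10/11))^2*f(y) = -2*y**2/21 - 6*y/35 - 11/3.
Order-2 pole: residue = g'(a); g'(-10/11) = 2/1155, so the residue is 2/1155.


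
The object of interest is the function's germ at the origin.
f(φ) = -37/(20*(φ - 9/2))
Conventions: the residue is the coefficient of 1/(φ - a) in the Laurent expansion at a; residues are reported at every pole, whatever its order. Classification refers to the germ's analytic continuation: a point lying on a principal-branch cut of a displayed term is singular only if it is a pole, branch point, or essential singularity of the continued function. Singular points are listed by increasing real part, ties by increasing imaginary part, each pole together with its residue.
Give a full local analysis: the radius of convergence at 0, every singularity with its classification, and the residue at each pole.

Denominator factor (φ - 9/2): pole of order 1 at 9/2, modulus 9/2.
The radius of convergence is the smallest modulus among the singular points: 9/2.
At the order-1 pole 9/2 set g(φ) = (φ - (9/2))*f(φ) = -37/20.
Simple pole: residue = g(a) at a = 9/2, which is -37/20.

Radius of convergence at 0: 9/2.
At 9/2: a pole of order 1; residue -37/20.


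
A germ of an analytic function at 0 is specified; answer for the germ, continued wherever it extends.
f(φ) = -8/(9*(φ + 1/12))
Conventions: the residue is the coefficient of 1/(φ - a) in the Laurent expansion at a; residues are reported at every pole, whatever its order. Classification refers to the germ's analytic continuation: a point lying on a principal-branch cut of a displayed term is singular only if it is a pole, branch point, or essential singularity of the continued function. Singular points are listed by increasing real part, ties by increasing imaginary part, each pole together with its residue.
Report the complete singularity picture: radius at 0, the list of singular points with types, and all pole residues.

Radius of convergence at 0: 1/12.
At -1/12: a pole of order 1; residue -8/9.

Denominator factor (φ + 1/12): pole of order 1 at -1/12, modulus 1/12.
The radius of convergence is the smallest modulus among the singular points: 1/12.
At the order-1 pole -1/12 set g(φ) = (φ - (-1/12))*f(φ) = -8/9.
Simple pole: residue = g(a) at a = -1/12, which is -8/9.


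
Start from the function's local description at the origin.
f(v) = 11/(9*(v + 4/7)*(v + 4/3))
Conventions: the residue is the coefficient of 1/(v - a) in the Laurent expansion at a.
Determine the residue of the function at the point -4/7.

The residue is 77/48.

At the order-1 pole -4/7 set g(v) = (v - (-4/7))*f(v) = 11/(9*(v + 4/3)).
Simple pole: residue = g(a) at a = -4/7, which is 77/48.


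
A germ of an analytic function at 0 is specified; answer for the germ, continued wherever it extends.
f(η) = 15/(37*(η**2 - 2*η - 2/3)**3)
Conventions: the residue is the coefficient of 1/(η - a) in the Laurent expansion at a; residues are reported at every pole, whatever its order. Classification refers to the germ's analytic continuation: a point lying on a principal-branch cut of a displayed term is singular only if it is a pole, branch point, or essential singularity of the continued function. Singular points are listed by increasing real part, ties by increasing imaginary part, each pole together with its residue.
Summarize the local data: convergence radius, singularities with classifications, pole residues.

Denominator factor (η**2 - 2*η - 2/3)^3: discriminant 20/3, real irrational roots 1 + (1/3)*sqrt(15) and 1 - (1/3)*sqrt(15); poles of order 3, moduli 1 + (1/3)*sqrt(15) and -1 + (1/3)*sqrt(15).
The radius of convergence is the smallest modulus among the singular points: -1 + (1/3)*sqrt(15).
The factor η**2 - 2*η - 2/3 splits as (η - a)(η - a') with a = 1 - (1/3)*sqrt(15), a' = 1 + (1/3)*sqrt(15). At the order-3 pole a set g(η) = (η - a)^3*f(η) = [15/37] / (η - a')^3.
Order-3 pole: residue = g''(a)/2; g''(1 - (1/3)*sqrt(15)) = -(81/7400)*sqrt(15), so the residue is -(81/14800)*sqrt(15).
The factor η**2 - 2*η - 2/3 splits as (η - a)(η - a') with a = 1 + (1/3)*sqrt(15), a' = 1 - (1/3)*sqrt(15). At the order-3 pole a set g(η) = (η - a)^3*f(η) = [15/37] / (η - a')^3.
Order-3 pole: residue = g''(a)/2; g''(1 + (1/3)*sqrt(15)) = (81/7400)*sqrt(15), so the residue is (81/14800)*sqrt(15).
List the singular points by increasing real part (a conjugate pair: the negative imaginary part first).

Radius of convergence at 0: -1 + (1/3)*sqrt(15).
At 1 - (1/3)*sqrt(15): a pole of order 3; residue -(81/14800)*sqrt(15).
At 1 + (1/3)*sqrt(15): a pole of order 3; residue (81/14800)*sqrt(15).


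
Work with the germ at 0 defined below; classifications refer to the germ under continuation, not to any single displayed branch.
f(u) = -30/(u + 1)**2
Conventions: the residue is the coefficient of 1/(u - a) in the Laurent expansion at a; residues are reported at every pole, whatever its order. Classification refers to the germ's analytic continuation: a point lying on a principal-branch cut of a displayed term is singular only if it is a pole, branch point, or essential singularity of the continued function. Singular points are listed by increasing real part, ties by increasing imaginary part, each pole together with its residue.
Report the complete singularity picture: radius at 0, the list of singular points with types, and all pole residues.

Radius of convergence at 0: 1.
At -1: a pole of order 2; residue 0.

Denominator factor (u + 1)^2: pole of order 2 at -1, modulus 1.
The radius of convergence is the smallest modulus among the singular points: 1.
At the order-2 pole -1 set g(u) = (u - (-1))^2*f(u) = -30.
Order-2 pole: residue = g'(a); g'(-1) = 0, so the residue is 0.


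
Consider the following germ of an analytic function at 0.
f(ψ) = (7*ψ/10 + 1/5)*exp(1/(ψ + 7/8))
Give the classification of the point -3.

There is no denominator, hence no pole anywhere.
The essential point of exp(1/(ψ - (-7/8))) is -7/8, not -3.
So the germ continues analytically to -3.

The point is a regular point.


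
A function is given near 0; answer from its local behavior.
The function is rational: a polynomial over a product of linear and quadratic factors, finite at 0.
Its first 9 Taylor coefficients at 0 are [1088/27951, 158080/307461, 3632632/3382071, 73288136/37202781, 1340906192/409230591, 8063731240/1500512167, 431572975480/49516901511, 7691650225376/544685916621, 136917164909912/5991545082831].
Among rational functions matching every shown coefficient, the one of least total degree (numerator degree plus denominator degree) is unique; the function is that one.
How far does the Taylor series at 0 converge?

No rational of total degree below 7 reproduces all 9 coefficients; solving the [2/5] Pade equations on them gives f(τ) = (3*τ**2/8 + 9*τ + 17/21)/((τ - 11/4)**3*(τ**2 + τ - 1)), whose expansion matches every shown term.
Denominator factor (τ - 11/4)^3: pole of order 3 at 11/4, modulus 11/4.
Denominator factor (τ**2 + τ - 1): discriminant 5, real irrational roots -1/2 + (1/2)*sqrt(5) and -1/2 - (1/2)*sqrt(5); poles of order 1, moduli -1/2 + (1/2)*sqrt(5) and 1/2 + (1/2)*sqrt(5).
The radius of convergence is the smallest modulus among the singular points: -1/2 + (1/2)*sqrt(5).

The radius of convergence is -1/2 + (1/2)*sqrt(5).


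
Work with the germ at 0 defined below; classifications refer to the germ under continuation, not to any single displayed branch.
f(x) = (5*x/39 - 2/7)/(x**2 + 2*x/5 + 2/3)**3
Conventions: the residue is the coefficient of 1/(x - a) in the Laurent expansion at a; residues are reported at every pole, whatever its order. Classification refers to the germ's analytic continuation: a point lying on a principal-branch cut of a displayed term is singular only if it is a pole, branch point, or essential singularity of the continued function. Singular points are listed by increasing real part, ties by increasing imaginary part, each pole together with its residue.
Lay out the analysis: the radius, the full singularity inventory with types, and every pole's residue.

Denominator factor (x**2 + 2*x/5 + 2/3)^3: discriminant -188/75, complex-conjugate roots (-1/5) + ((1/15)*sqrt(141))*i and (-1/5) - ((1/15)*sqrt(141))*i; poles of order 3, moduli (1/3)*sqrt(6) and (1/3)*sqrt(6).
The radius of convergence is the smallest modulus among the singular points: (1/3)*sqrt(6).
The factor x**2 + 2*x/5 + 2/3 splits as (x - a)(x - a') with a = (-1/5) - ((1/15)*sqrt(141))*i, a' = (-1/5) + ((1/15)*sqrt(141))*i. At the order-3 pole a set g(x) = (x - a)^3*f(x) = [5*x/39 - 2/7] / (x - a')^3.
Order-3 pole: residue = g''(a)/2; g''((-1/5) - ((1/15)*sqrt(141))*i) = -((2390625/75583144)*sqrt(141))*i, so the residue is -((2390625/151166288)*sqrt(141))*i.
The factor x**2 + 2*x/5 + 2/3 splits as (x - a)(x - a') with a = (-1/5) + ((1/15)*sqrt(141))*i, a' = (-1/5) - ((1/15)*sqrt(141))*i. At the order-3 pole a set g(x) = (x - a)^3*f(x) = [5*x/39 - 2/7] / (x - a')^3.
Order-3 pole: residue = g''(a)/2; g''((-1/5) + ((1/15)*sqrt(141))*i) = ((2390625/75583144)*sqrt(141))*i, so the residue is ((2390625/151166288)*sqrt(141))*i.
List the singular points by increasing real part (a conjugate pair: the negative imaginary part first).

Radius of convergence at 0: (1/3)*sqrt(6).
At (-1/5) - ((1/15)*sqrt(141))*i: a pole of order 3; residue -((2390625/151166288)*sqrt(141))*i.
At (-1/5) + ((1/15)*sqrt(141))*i: a pole of order 3; residue ((2390625/151166288)*sqrt(141))*i.


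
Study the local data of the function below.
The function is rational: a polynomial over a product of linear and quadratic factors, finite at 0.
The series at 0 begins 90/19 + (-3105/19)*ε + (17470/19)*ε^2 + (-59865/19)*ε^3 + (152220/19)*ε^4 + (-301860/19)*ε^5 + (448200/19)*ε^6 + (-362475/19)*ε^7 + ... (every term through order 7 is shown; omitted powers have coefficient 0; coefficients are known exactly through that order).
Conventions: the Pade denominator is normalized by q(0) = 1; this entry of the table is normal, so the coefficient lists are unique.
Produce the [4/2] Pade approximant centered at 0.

Taylor coefficients needed (read off): a_0 = 90/19, a_1 = -3105/19, a_2 = 17470/19, a_3 = -59865/19, a_4 = 152220/19, a_5 = -301860/19, a_6 = 448200/19.
Write the denominator as Q(ε) = 1 + q1*ε + q2*ε^2. Requiring Q*f - P = O(ε^7) with deg P <= 4 kills the coefficients of ε^5..ε^6 in Q*f:
  ε^5: a_5 + q1*a_4 + q2*a_3 = 0, i.e. -301860/19 + (152220/19)*q1 + (-59865/19)*q2 = 0.
  ε^6: a_6 + q1*a_5 + q2*a_4 = 0, i.e. 448200/19 + (-301860/19)*q1 + (152220/19)*q2 = 0.
Solving this linear system: q1 = 21241818/5666755, q2 = 591588/131785.
The numerator is Q*f truncated at degree 4: P0 = a_0 = 90/19; P1 = a_1 + q1*a_0 = -3136702131/21533669; P2 = a_2 + q1*a_1 + q2*a_0 = 7066362104/21533669; P3 = a_3 + q1*a_2 + q2*a_1 = -9426319887/21533669; P4 = a_4 + q1*a_3 + q2*a_2 = 7071766602/21533669.

The Pade approximant has numerator coefficients [90/19, -3136702131/21533669, 7066362104/21533669, -9426319887/21533669, 7071766602/21533669]; denominator coefficients [1, 21241818/5666755, 591588/131785].


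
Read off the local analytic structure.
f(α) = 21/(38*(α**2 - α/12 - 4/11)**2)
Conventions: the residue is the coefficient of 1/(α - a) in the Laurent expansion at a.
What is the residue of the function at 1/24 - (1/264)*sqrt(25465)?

The residue is (399168/101825275)*sqrt(25465).

The factor α**2 - α/12 - 4/11 splits as (α - a)(α - a') with a = 1/24 - (1/264)*sqrt(25465), a' = 1/24 + (1/264)*sqrt(25465). At the order-2 pole a set g(α) = (α - a)^2*f(α) = [21/38] / (α - a')^2.
Order-2 pole: residue = g'(a); g'(1/24 - (1/264)*sqrt(25465)) = (399168/101825275)*sqrt(25465), so the residue is (399168/101825275)*sqrt(25465).


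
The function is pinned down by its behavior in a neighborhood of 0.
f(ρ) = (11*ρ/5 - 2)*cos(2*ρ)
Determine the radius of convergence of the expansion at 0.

The factor cos(2*ρ) is entire and contributes no finite singular point.
The polynomial part has no poles.
No finite singular points: the Taylor series at 0 converges everywhere.

The radius of convergence is infinite.


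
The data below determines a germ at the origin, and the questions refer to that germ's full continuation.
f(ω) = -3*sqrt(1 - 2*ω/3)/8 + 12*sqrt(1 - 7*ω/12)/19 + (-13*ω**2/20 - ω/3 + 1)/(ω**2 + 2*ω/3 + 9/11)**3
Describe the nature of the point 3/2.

The term (-3/8)*sqrt(1 - ω/(3/2)) has argument 1 - 3/2/(3/2) = 0 at 3/2: a square-root (algebraic, two-sheeted) branch point; the remaining terms are analytic or single-valued there.

The point is an algebraic (square-root) branch point.


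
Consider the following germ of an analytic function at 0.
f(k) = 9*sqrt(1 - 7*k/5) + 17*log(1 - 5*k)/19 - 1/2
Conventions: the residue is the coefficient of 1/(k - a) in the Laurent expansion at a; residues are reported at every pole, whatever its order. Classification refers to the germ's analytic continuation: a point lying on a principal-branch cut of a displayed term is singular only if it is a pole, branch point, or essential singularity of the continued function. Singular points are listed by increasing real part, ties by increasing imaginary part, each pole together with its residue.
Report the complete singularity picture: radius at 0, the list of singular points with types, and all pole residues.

Branch term (9)*sqrt(1 - k/(5/7)): its argument vanishes at k = 5/7, a square-root branch point, modulus 5/7.
Branch term (17/19)*log(1 - k/(1/5)): its argument vanishes at k = 1/5, a logarithmic branch point, modulus 1/5.
The radius of convergence is the smallest modulus among the singular points: 1/5.
List the singular points by increasing real part (a conjugate pair: the negative imaginary part first).

Radius of convergence at 0: 1/5.
At 1/5: a logarithmic branch point.
At 5/7: an algebraic (square-root) branch point.


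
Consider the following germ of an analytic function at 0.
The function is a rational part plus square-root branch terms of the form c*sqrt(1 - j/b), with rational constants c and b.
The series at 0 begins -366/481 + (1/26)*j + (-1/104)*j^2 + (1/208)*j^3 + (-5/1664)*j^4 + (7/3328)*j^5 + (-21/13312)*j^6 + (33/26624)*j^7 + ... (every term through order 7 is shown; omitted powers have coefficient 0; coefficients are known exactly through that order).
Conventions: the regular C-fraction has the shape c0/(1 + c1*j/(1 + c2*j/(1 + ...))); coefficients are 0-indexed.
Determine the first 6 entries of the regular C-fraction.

The regular C-fraction coefficients are [-366/481, 37/732, 73/366, 183/584, 109/584, 73/218].

Taylor coefficients (read off): a_0 = -366/481, a_1 = 1/26, a_2 = -1/104, a_3 = 1/208, a_4 = -5/1664, a_5 = 7/3328.
c0 = a_0 = -366/481. Peel one level at a time: if S = 1 + c*j/S' with S'(0) = 1, then c is the j-coefficient of S and S' = c*j/(S - 1).
S_1 = c0/f = 1 + (37/732)*j + (-2701/267912)*j^2 + ...; c1 = 37/732.
S_2 = c1*j/(S_1 - 1) = 1 + (73/366)*j + (-1/16)*j^2 + ...; c2 = 73/366.
S_3 = c2*j/(S_2 - 1) = 1 + (183/584)*j + (-19947/341056)*j^2 + ...; c3 = 183/584.
S_4 = c3*j/(S_3 - 1) = 1 + (109/584)*j + (-1/16)*j^2 + ...; c4 = 109/584.
S_5 = c4*j/(S_4 - 1) = 1 + (73/218)*j + ...; c5 = 73/218.


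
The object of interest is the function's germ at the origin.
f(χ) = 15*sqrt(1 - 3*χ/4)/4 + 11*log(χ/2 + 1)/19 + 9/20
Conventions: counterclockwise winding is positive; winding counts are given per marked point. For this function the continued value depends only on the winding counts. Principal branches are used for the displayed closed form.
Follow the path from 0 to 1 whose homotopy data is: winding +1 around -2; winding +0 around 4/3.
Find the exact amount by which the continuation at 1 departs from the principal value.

The rational part is single-valued and drops out of the difference; each branch term changes only by its own monodromy.
(15/4)*sqrt(1 - χ/(4/3)): winding +0 is even, the square root returns to the same sheet, contribution 0.
(11/19)*log(1 - χ/(-2)): each positive loop around -2 adds 2*pi*i to the log, so winding +1 contributes (11/19)*(1)*2*pi*i = (22/19)*pi*i.
Summing the contributions at χ = 1 gives (22/19)*pi*i.

Continued minus principal equals (22/19)*pi*i.


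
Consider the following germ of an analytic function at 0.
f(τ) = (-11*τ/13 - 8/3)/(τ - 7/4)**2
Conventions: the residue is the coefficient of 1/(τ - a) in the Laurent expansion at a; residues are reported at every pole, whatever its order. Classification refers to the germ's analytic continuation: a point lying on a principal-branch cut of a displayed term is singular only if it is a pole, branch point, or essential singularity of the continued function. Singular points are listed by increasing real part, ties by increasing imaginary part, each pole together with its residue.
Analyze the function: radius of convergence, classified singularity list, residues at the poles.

Radius of convergence at 0: 7/4.
At 7/4: a pole of order 2; residue -11/13.

Denominator factor (τ - 7/4)^2: pole of order 2 at 7/4, modulus 7/4.
The radius of convergence is the smallest modulus among the singular points: 7/4.
At the order-2 pole 7/4 set g(τ) = (τ - (7/4))^2*f(τ) = -11*τ/13 - 8/3.
Order-2 pole: residue = g'(a); g'(7/4) = -11/13, so the residue is -11/13.


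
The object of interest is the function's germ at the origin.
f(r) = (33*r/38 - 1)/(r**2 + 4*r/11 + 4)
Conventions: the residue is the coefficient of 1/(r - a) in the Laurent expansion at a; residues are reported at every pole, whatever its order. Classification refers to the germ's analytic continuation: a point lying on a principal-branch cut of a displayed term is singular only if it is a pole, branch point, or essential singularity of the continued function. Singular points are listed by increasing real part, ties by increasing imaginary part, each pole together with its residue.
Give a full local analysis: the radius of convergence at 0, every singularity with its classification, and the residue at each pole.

Denominator factor (r**2 + 4*r/11 + 4): discriminant -1920/121, complex-conjugate roots (-2/11) + ((4/11)*sqrt(30))*i and (-2/11) - ((4/11)*sqrt(30))*i; poles of order 1, moduli 2 and 2.
The radius of convergence is the smallest modulus among the singular points: 2.
The factor r**2 + 4*r/11 + 4 splits as (r - a)(r - a') with a = (-2/11) - ((4/11)*sqrt(30))*i, a' = (-2/11) + ((4/11)*sqrt(30))*i. At the order-1 pole a set g(r) = (r - a)*f(r) = [33*r/38 - 1] / (r - a').
Simple pole: residue = g(a) at a = (-2/11) - ((4/11)*sqrt(30))*i, which is (33/76) - ((121/2280)*sqrt(30))*i.
The factor r**2 + 4*r/11 + 4 splits as (r - a)(r - a') with a = (-2/11) + ((4/11)*sqrt(30))*i, a' = (-2/11) - ((4/11)*sqrt(30))*i. At the order-1 pole a set g(r) = (r - a)*f(r) = [33*r/38 - 1] / (r - a').
Simple pole: residue = g(a) at a = (-2/11) + ((4/11)*sqrt(30))*i, which is (33/76) + ((121/2280)*sqrt(30))*i.
List the singular points by increasing real part (a conjugate pair: the negative imaginary part first).

Radius of convergence at 0: 2.
At (-2/11) - ((4/11)*sqrt(30))*i: a pole of order 1; residue (33/76) - ((121/2280)*sqrt(30))*i.
At (-2/11) + ((4/11)*sqrt(30))*i: a pole of order 1; residue (33/76) + ((121/2280)*sqrt(30))*i.


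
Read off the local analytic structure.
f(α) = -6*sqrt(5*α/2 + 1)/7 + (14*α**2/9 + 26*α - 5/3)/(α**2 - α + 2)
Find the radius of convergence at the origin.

Denominator factor (α**2 - α + 2): discriminant -7, complex-conjugate roots (1/2) + ((1/2)*sqrt(7))*i and (1/2) - ((1/2)*sqrt(7))*i; poles of order 1, moduli sqrt(2) and sqrt(2).
Branch term (-6/7)*sqrt(1 - α/(-2/5)): its argument vanishes at α = -2/5, a square-root branch point, modulus 2/5.
The radius of convergence is the smallest modulus among the singular points: 2/5.

The radius of convergence is 2/5.


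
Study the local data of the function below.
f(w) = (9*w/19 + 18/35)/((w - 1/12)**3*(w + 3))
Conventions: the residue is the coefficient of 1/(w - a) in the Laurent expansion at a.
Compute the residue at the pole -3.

At the order-1 pole -3 set g(w) = (w - (-3))*f(w) = (9*w/19 + 18/35)/(w - 1/12)**3.
Simple pole: residue = g(a) at a = -3, which is 1041984/33684245.

The residue is 1041984/33684245.


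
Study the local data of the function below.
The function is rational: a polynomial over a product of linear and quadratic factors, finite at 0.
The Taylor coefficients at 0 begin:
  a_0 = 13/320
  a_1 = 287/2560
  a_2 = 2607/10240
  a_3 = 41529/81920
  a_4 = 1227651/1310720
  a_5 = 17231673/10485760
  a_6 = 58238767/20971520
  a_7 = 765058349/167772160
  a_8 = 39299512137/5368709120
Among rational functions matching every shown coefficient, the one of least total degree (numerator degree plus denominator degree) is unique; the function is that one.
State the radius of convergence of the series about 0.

No rational of total degree below 7 reproduces all 9 coefficients; solving the [1/6] Pade equations on them gives f(ε) = (8*ε/5 - 13/5)/(ε**2 + 9*ε/2 - 4)**3, whose expansion matches every shown term.
Denominator factor (ε**2 + 9*ε/2 - 4)^3: discriminant 145/4, real irrational roots -9/4 + (1/4)*sqrt(145) and -9/4 - (1/4)*sqrt(145); poles of order 3, moduli -9/4 + (1/4)*sqrt(145) and 9/4 + (1/4)*sqrt(145).
The radius of convergence is the smallest modulus among the singular points: -9/4 + (1/4)*sqrt(145).

The radius of convergence is -9/4 + (1/4)*sqrt(145).


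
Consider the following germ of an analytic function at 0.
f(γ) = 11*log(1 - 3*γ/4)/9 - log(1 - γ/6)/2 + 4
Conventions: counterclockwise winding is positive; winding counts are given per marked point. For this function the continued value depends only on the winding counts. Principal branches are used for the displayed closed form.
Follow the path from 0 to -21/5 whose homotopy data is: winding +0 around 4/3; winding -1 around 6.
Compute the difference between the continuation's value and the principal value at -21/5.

Continued minus principal equals pi*i.

The rational part is single-valued and drops out of the difference; each branch term changes only by its own monodromy.
(-1/2)*log(1 - γ/(6)): each positive loop around 6 adds 2*pi*i to the log, so winding -1 contributes (-1/2)*(-1)*2*pi*i = pi*i.
(11/9)*log(1 - γ/(4/3)): winding 0 around 4/3, so this term returns to its principal value, contribution 0.
Summing the contributions at γ = -21/5 gives pi*i.


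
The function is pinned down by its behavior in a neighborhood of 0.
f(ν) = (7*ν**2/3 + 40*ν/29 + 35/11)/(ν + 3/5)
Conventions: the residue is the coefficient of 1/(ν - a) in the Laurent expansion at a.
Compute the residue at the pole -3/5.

At the order-1 pole -3/5 set g(ν) = (ν - (-3/5))*f(ν) = 7*ν**2/3 + 40*ν/29 + 35/11.
Simple pole: residue = g(a) at a = -3/5, which is 25474/7975.

The residue is 25474/7975.


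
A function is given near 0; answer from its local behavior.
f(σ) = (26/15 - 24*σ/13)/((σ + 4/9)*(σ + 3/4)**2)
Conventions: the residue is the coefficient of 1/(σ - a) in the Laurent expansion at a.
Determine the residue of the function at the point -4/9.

At the order-1 pole -4/9 set g(σ) = (σ - (-4/9))*f(σ) = (26/15 - 24*σ/13)/(σ + 3/4)**2.
Simple pole: residue = g(a) at a = -4/9, which is 215136/7865.

The residue is 215136/7865.


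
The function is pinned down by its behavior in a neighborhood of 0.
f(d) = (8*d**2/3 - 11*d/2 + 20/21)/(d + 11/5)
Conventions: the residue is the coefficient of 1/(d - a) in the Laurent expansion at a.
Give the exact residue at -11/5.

At the order-1 pole -11/5 set g(d) = (d - (-11/5))*f(d) = 8*d**2/3 - 11*d/2 + 20/21.
Simple pole: residue = g(a) at a = -11/5, which is 27257/1050.

The residue is 27257/1050.


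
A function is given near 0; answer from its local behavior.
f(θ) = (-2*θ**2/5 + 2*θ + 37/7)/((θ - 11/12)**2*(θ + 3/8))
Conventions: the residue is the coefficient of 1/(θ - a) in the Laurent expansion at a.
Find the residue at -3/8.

At the order-1 pole -3/8 set g(θ) = (θ - (-3/8))*f(θ) = (-2*θ**2/5 + 2*θ + 37/7)/(θ - 11/12)**2.
Simple pole: residue = g(a) at a = -3/8, which is 90306/33635.

The residue is 90306/33635.


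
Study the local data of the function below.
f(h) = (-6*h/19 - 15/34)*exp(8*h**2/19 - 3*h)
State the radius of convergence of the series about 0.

The factor exp(8*h**2/19 - 3*h) is entire and contributes no finite singular point.
The polynomial part has no poles.
No finite singular points: the Taylor series at 0 converges everywhere.

The radius of convergence is infinite.


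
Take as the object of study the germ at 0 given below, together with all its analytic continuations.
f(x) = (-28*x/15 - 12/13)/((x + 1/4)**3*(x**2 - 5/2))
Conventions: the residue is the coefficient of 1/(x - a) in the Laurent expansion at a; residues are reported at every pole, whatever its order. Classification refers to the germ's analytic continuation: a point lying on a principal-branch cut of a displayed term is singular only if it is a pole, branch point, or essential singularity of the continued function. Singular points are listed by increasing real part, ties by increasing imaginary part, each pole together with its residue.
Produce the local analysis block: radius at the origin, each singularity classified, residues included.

Radius of convergence at 0: 1/4.
At -(1/2)*sqrt(10): a pole of order 1; residue 418688/11567205 + (862336/11567205)*sqrt(10).
At -1/4: a pole of order 3; residue -837376/11567205.
At (1/2)*sqrt(10): a pole of order 1; residue 418688/11567205 - (862336/11567205)*sqrt(10).

Denominator factor (x**2 - 5/2): discriminant 10, real irrational roots (1/2)*sqrt(10) and -(1/2)*sqrt(10); poles of order 1, moduli (1/2)*sqrt(10) and (1/2)*sqrt(10).
Denominator factor (x + 1/4)^3: pole of order 3 at -1/4, modulus 1/4.
The radius of convergence is the smallest modulus among the singular points: 1/4.
The factor x**2 - 5/2 splits as (x - a)(x - a') with a = -(1/2)*sqrt(10), a' = (1/2)*sqrt(10). At the order-1 pole a set g(x) = (x - a)*f(x) = [(-28*x/15 - 12/13)/(x + 1/4)**3] / (x - a').
Simple pole: residue = g(a) at a = -(1/2)*sqrt(10), which is 418688/11567205 + (862336/11567205)*sqrt(10).
At the order-3 pole -1/4 set g(x) = (x - (-1/4))^3*f(x) = (-28*x/15 - 12/13)/(x**2 - 5/2).
Order-3 pole: residue = g''(a)/2; g''(-1/4) = -1674752/11567205, so the residue is -837376/11567205.
The factor x**2 - 5/2 splits as (x - a)(x - a') with a = (1/2)*sqrt(10), a' = -(1/2)*sqrt(10). At the order-1 pole a set g(x) = (x - a)*f(x) = [(-28*x/15 - 12/13)/(x + 1/4)**3] / (x - a').
Simple pole: residue = g(a) at a = (1/2)*sqrt(10), which is 418688/11567205 - (862336/11567205)*sqrt(10).
List the singular points by increasing real part (a conjugate pair: the negative imaginary part first).


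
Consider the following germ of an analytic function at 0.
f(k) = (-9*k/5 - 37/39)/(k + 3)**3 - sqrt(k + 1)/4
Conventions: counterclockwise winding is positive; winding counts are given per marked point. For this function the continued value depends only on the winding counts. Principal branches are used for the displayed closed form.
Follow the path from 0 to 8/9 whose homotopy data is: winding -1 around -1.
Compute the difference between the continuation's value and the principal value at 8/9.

The rational part is single-valued and drops out of the difference; each branch term changes only by its own monodromy.
(-1/4)*sqrt(1 - k/(-1)): winding -1 is odd, the square root flips sign, contributing -2*(-1/4)*sqrt(1 - (8/9)/(-1)) = -2*(-1/4)*sqrt(17/9) = (1/6)*sqrt(17).
Summing the contributions at k = 8/9 gives (1/6)*sqrt(17).

Continued minus principal equals (1/6)*sqrt(17).


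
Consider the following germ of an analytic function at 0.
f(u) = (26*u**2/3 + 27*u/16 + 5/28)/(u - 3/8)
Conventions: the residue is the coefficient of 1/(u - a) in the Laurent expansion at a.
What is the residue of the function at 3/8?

The residue is 1819/896.

At the order-1 pole 3/8 set g(u) = (u - (3/8))*f(u) = 26*u**2/3 + 27*u/16 + 5/28.
Simple pole: residue = g(a) at a = 3/8, which is 1819/896.


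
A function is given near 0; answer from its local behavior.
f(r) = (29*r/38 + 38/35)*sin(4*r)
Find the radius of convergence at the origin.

The factor sin(4*r) is entire and contributes no finite singular point.
The polynomial part has no poles.
No finite singular points: the Taylor series at 0 converges everywhere.

The radius of convergence is infinite.


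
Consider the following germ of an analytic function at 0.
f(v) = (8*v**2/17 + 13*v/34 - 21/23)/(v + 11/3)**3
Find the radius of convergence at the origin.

The radius of convergence is 11/3.

Denominator factor (v + 11/3)^3: pole of order 3 at -11/3, modulus 11/3.
The radius of convergence is the smallest modulus among the singular points: 11/3.


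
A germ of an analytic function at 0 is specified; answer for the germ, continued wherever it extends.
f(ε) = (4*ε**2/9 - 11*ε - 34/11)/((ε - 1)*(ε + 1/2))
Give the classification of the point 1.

The point is a pole of order 1.

The denominator factor ε - 1 vanishes at 1 and appears to the power 1; the numerator there equals -1351/99, nonzero, and no other factor vanishes.
Hence a pole whose order is the multiplicity, 1.


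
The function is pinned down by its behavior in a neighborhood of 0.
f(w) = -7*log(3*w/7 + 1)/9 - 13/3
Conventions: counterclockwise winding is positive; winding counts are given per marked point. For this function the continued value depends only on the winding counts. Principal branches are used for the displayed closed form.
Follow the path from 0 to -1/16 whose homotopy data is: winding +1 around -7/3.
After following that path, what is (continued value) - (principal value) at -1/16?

The rational part is single-valued and drops out of the difference; each branch term changes only by its own monodromy.
(-7/9)*log(1 - w/(-7/3)): each positive loop around -7/3 adds 2*pi*i to the log, so winding +1 contributes (-7/9)*(1)*2*pi*i = -(14/9)*pi*i.
Summing the contributions at w = -1/16 gives -(14/9)*pi*i.

Continued minus principal equals -(14/9)*pi*i.


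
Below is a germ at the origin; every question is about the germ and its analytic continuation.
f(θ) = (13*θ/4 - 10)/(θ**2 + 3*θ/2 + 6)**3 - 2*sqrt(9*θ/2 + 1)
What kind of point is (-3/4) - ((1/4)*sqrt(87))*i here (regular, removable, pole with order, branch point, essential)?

The point is a pole of order 3.

The denominator factor θ**2 + 3*θ/2 + 6 vanishes at (-3/4) - ((1/4)*sqrt(87))*i and appears to the power 3; the numerator there equals (-199/16) - ((13/16)*sqrt(87))*i, nonzero, and no other factor vanishes.
The branch terms are analytic at this point.
Hence a pole whose order is the multiplicity, 3.
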